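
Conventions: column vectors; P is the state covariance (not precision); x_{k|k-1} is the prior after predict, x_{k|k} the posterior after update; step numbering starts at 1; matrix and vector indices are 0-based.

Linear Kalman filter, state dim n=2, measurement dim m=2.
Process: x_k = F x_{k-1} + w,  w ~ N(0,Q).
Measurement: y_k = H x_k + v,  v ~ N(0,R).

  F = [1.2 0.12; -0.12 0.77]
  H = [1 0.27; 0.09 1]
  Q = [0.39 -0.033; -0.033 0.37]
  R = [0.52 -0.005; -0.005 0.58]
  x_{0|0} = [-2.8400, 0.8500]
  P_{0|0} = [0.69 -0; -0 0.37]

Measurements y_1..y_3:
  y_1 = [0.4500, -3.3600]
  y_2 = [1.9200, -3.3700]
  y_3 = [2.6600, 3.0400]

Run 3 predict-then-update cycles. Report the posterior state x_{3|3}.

x_post = [2.0217, 0.4886]

step 1: x^-=[-3.3060, 0.9953]  P^-=[1.3889 -0.0982; -0.0982 0.5993]  S=[1.8996 0.1813; 0.1813 1.1729]  K=[0.7257 -0.0893; -0.0148 0.5057]  nu=[3.4873, -4.0578]  x^+=[-0.4129, -1.1082]  P^+=[0.4026 -0.0916; -0.0916 0.3016]
step 2: x^-=[-0.6285, -0.8038]  P^-=[0.9477 -0.1465; -0.1465 0.5716]  S=[1.4302 0.0846; 0.0846 1.1329]  K=[0.6410 -0.1019; -0.0238 0.4947]  nu=[2.7655, -2.5097]  x^+=[1.3997, -2.1109]  P^+=[0.3594 -0.0946; -0.0946 0.2955]
step 3: x^-=[1.4264, -1.7934]  P^-=[0.8845 -0.1435; -0.1435 0.5679]  S=[1.3684 0.0809; 0.0809 1.1292]  K=[0.6240 -0.1013; -0.0220 0.4930]  nu=[1.7178, 4.7050]  x^+=[2.0217, 0.4886]  P^+=[0.3502 -0.0934; -0.0934 0.2945]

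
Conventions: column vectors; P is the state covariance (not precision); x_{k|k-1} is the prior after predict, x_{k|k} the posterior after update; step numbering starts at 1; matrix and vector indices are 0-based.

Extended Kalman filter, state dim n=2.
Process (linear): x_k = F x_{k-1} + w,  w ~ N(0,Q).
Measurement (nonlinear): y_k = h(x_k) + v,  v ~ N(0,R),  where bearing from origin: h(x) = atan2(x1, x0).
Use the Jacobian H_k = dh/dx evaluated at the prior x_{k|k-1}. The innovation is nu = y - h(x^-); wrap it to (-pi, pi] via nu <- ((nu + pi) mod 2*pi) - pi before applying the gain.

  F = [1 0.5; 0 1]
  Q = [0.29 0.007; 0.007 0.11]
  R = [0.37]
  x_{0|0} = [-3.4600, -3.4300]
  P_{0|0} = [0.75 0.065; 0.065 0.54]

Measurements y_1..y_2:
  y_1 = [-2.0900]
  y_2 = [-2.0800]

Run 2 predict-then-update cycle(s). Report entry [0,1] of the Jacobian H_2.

H_jac[0,1] = -0.1158

step 1: x^-=[-5.1750, -3.4300]  P^-=[1.2400 0.3420; 0.3420 0.6500]  H_jac=[0.0890 -0.1343]  S=[0.3834]  K=[0.1681; -0.1483]  nu=[0.4663]  x^+=[-5.0966, -3.4991]  P^+=[1.2292 0.3516; 0.3516 0.6416]
step 2: x^-=[-6.8462, -3.4991]  P^-=[2.0311 0.6793; 0.6793 0.7516]  H_jac=[0.0592 -0.1158]  S=[0.3779]  K=[0.1100; -0.1239]  nu=[0.5891]  x^+=[-6.7814, -3.5721]  P^+=[2.0265 0.6845; 0.6845 0.7458]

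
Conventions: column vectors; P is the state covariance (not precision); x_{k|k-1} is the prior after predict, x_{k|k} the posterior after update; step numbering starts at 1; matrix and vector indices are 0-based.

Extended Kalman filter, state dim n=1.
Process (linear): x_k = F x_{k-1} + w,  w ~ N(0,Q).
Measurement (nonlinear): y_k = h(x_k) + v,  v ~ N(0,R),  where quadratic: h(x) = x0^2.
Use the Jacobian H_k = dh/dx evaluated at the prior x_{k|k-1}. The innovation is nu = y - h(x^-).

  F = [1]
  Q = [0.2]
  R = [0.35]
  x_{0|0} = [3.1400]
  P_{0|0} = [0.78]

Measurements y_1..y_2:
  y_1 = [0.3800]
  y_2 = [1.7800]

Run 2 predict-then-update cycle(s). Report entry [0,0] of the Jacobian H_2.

step 1: x^-=[3.1400]  P^-=[0.9800]  H_jac=[6.2800]  S=[38.9996]  K=[0.1578]  nu=[-9.4796]  x^+=[1.6441]  P^+=[0.0088]
step 2: x^-=[1.6441]  P^-=[0.2088]  H_jac=[3.2881]  S=[2.6074]  K=[0.2633]  nu=[-0.9229]  x^+=[1.4010]  P^+=[0.0280]

H_jac[0,0] = 3.2881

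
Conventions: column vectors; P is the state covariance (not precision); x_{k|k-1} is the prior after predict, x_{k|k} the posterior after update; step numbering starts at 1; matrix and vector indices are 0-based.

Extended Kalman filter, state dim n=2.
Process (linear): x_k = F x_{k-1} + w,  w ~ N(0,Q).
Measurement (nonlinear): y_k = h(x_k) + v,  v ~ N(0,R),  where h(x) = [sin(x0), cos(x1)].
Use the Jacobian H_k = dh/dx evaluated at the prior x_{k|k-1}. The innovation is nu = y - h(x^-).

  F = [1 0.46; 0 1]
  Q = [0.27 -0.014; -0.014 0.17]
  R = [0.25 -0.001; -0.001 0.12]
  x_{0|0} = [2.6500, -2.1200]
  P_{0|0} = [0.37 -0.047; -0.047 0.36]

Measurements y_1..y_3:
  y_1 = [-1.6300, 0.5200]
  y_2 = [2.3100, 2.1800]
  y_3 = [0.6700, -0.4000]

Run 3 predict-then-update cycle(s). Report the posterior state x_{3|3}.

x_post = [0.8063, 0.4423]

step 1: x^-=[1.6748, -2.1200]  P^-=[0.6729 0.1046; 0.1046 0.5300]  H_jac=[-0.1038 0.0000; 0.0000 0.8529]  S=[0.2573 -0.0103; -0.0103 0.5056]  K=[-0.2647 0.1711; -0.0065 0.8940]  nu=[-2.6246, 1.0420]  x^+=[2.5479, -1.1712]  P^+=[0.6392 0.0244; 0.0244 0.1258]
step 2: x^-=[2.0091, -1.1712]  P^-=[0.9582 0.0682; 0.0682 0.2958]  H_jac=[-0.4244 0.0000; 0.0000 0.9212]  S=[0.4226 -0.0277; -0.0277 0.3710]  K=[-0.9559 0.0981; -0.0205 0.7329]  nu=[1.4045, 1.7910]  x^+=[0.8422, 0.1125]  P^+=[0.5633 0.0138; 0.0138 0.0955]
step 3: x^-=[0.8940, 0.1125]  P^-=[0.8662 0.0437; 0.0437 0.2655]  H_jac=[0.6263 0.0000; 0.0000 -0.1123]  S=[0.5898 -0.0041; -0.0041 0.1233]  K=[0.9198 -0.0094; 0.0448 -0.2402]  nu=[-0.1096, -1.3937]  x^+=[0.8063, 0.4423]  P^+=[0.3672 0.0183; 0.0183 0.2571]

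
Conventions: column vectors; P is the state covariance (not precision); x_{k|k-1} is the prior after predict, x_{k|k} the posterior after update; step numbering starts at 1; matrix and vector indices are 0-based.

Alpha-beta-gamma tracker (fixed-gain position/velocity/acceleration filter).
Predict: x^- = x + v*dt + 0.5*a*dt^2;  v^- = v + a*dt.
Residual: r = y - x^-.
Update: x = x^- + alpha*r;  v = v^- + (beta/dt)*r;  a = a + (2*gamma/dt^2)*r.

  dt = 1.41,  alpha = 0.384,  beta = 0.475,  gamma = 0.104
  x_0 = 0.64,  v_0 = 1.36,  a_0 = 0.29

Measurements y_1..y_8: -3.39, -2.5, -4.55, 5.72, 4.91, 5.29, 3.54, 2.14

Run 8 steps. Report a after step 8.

step 1: x_pred=2.8459  r=-6.2359  x^+=0.4513  v^+=-0.3318  a^+=-0.3624
step 2: x_pred=-0.3768  r=-2.1232  x^+=-1.1921  v^+=-1.5581  a^+=-0.5845
step 3: x_pred=-3.9701  r=-0.5799  x^+=-4.1928  v^+=-2.5776  a^+=-0.6452
step 4: x_pred=-8.4686  r=14.1886  x^+=-3.0202  v^+=1.2925  a^+=0.8392
step 5: x_pred=-0.3636  r=5.2736  x^+=1.6615  v^+=4.2524  a^+=1.3910
step 6: x_pred=9.0400  r=-3.7500  x^+=7.6000  v^+=4.9503  a^+=0.9986
step 7: x_pred=15.5727  r=-12.0327  x^+=10.9521  v^+=2.3049  a^+=-0.2602
step 8: x_pred=13.9433  r=-11.8033  x^+=9.4108  v^+=-2.0384  a^+=-1.4951

a_post = -1.4951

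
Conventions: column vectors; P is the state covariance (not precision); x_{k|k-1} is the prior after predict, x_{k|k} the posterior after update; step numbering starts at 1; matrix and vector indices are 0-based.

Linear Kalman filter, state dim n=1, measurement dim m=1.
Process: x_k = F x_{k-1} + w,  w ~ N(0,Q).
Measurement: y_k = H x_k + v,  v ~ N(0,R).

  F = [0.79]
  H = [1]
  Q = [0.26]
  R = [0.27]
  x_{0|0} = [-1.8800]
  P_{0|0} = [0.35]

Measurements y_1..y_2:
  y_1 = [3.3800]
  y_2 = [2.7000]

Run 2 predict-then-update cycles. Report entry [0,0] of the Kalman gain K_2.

K[0,0] = 0.5766

step 1: x^-=[-1.4852]  P^-=[0.4784]  S=[0.7484]  K=[0.6392]  nu=[4.8652]  x^+=[1.6249]  P^+=[0.1726]
step 2: x^-=[1.2836]  P^-=[0.3677]  S=[0.6377]  K=[0.5766]  nu=[1.4164]  x^+=[2.1003]  P^+=[0.1557]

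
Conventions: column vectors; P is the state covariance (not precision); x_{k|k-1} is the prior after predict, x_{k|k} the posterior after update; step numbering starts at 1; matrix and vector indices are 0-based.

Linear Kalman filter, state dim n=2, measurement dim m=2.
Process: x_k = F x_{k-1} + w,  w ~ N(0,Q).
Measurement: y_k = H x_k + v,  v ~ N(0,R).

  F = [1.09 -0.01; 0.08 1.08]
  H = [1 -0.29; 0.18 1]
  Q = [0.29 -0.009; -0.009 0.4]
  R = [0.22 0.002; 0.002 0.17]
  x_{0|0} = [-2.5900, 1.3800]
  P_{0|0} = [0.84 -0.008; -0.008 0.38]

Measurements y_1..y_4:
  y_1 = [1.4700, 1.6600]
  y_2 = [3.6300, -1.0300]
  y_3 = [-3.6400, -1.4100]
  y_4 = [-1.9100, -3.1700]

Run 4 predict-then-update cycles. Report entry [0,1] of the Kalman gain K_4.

K[0,1] = 0.1835

step 1: x^-=[-2.8369, 1.2832]  P^-=[1.2882 0.0507; 0.0507 0.8472]  S=[1.5500 0.0363; 0.0363 1.0772]  K=[0.8161 0.2349; -0.1445 0.7998]  nu=[4.6790, 0.8874]  x^+=[1.1901, 1.3169]  P^+=[0.1825 0.0087; 0.0087 0.1341]
step 2: x^-=[1.2840, 1.5175]  P^-=[0.5067 0.0157; 0.0157 0.5591]  S=[0.7646 -0.0540; -0.0540 0.7512]  K=[0.6702 0.1905; -0.1393 0.7380]  nu=[2.7861, -2.7786]  x^+=[2.6218, -0.9215]  P^+=[0.1498 0.0068; 0.0068 0.1240]
step 3: x^-=[2.8669, -0.7854]  P^-=[0.4678 0.0107; 0.0107 0.5467]  S=[0.7276 -0.0622; -0.0622 0.7357]  K=[0.6545 0.1843; -0.1405 0.7338]  nu=[-6.7347, -1.1406]  x^+=[-1.7509, -0.6764]  P^+=[0.1462 0.0063; 0.0063 0.1233]
step 4: x^-=[-1.9018, -0.8706]  P^-=[0.4636 0.0099; 0.0099 0.5459]  S=[0.7237 -0.0635; -0.0635 0.7345]  K=[0.6526 0.1835; -0.1407 0.7335]  nu=[-0.2607, -1.9571]  x^+=[-2.4310, -2.2694]  P^+=[0.1458 0.0063; 0.0063 0.1233]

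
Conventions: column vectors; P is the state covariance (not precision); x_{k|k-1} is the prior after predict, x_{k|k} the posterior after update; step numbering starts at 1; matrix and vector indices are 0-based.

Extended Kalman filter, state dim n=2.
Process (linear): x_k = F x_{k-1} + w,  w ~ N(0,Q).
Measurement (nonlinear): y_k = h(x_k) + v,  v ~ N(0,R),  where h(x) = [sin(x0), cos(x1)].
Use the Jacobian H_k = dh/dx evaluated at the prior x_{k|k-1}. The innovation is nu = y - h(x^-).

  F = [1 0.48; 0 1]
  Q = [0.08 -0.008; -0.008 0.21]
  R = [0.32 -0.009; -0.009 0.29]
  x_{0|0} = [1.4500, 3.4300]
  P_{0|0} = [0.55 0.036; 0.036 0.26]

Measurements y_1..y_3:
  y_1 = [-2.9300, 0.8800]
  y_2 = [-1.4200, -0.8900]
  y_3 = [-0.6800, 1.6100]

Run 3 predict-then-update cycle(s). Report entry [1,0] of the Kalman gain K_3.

step 1: x^-=[3.0964, 3.4300]  P^-=[0.7245 0.1528; 0.1528 0.4700]  H_jac=[-0.9990 0.0000; 0.0000 0.2844]  S=[1.0430 -0.0524; -0.0524 0.3280]  K=[-0.6928 0.0218; -0.1269 0.3873]  nu=[-2.9752, 1.8387]  x^+=[5.1977, 4.5196]  P^+=[0.2221 0.0441; 0.0441 0.3989]
step 2: x^-=[7.3671, 4.5196]  P^-=[0.4364 0.2276; 0.2276 0.6089]  H_jac=[0.4679 0.0000; 0.0000 0.9815]  S=[0.4155 0.0955; 0.0955 0.8765]  K=[0.4439 0.2065; 0.1021 0.6706]  nu=[-2.3038, -0.6984]  x^+=[6.2002, 3.8160]  P^+=[0.2996 0.0569; 0.0569 0.1972]
step 3: x^-=[8.0318, 3.8160]  P^-=[0.4797 0.1436; 0.1436 0.4072]  H_jac=[-0.1769 0.0000; 0.0000 0.6244]  S=[0.3350 -0.0249; -0.0249 0.4488]  K=[-0.2395 0.1865; -0.0339 0.5647]  nu=[-1.6642, 2.3911]  x^+=[8.8764, 5.2227]  P^+=[0.4427 0.0901; 0.0901 0.2628]

K[1,0] = -0.0339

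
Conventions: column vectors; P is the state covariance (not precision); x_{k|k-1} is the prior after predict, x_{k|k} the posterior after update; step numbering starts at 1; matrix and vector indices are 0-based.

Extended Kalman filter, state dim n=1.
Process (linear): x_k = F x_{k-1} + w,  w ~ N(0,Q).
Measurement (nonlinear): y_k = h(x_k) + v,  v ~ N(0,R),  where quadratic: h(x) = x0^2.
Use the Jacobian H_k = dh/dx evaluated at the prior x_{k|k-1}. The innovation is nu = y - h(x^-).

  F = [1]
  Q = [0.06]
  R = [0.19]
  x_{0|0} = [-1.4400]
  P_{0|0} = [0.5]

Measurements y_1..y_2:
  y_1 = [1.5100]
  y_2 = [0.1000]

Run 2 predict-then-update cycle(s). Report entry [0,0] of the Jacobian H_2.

H_jac[0,0] = -2.5040

step 1: x^-=[-1.4400]  P^-=[0.5600]  H_jac=[-2.8800]  S=[4.8349]  K=[-0.3336]  nu=[-0.5636]  x^+=[-1.2520]  P^+=[0.0220]
step 2: x^-=[-1.2520]  P^-=[0.0820]  H_jac=[-2.5040]  S=[0.7042]  K=[-0.2916]  nu=[-1.4675]  x^+=[-0.8241]  P^+=[0.0221]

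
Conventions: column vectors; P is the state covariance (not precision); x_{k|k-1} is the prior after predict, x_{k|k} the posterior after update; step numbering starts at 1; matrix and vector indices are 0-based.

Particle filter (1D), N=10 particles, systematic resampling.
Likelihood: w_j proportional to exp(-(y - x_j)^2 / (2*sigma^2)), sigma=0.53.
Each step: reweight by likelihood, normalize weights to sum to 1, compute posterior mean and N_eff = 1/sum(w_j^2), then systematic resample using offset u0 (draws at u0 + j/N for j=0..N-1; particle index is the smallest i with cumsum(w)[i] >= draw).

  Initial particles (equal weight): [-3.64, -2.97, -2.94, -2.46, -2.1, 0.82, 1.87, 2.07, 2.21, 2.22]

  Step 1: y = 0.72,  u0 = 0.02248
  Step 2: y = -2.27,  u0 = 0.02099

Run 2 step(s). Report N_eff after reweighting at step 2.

step 1: w=[0.0000, 0.0000, 0.0000, 0.0000, 0.0000, 0.8514, 0.0823, 0.0338, 0.0167, 0.0158]  mean=0.9940  Neff=1.3636  idx=[5, 5, 5, 5, 5, 5, 5, 5, 5, 6]
step 2: w=[0.1111, 0.1111, 0.1111, 0.1111, 0.1111, 0.1111, 0.1111, 0.1111, 0.1111, 0.0000]  mean=0.8200  Neff=9.0000  idx=[0, 1, 1, 2, 3, 4, 5, 6, 7, 8]

N_eff = 9.0000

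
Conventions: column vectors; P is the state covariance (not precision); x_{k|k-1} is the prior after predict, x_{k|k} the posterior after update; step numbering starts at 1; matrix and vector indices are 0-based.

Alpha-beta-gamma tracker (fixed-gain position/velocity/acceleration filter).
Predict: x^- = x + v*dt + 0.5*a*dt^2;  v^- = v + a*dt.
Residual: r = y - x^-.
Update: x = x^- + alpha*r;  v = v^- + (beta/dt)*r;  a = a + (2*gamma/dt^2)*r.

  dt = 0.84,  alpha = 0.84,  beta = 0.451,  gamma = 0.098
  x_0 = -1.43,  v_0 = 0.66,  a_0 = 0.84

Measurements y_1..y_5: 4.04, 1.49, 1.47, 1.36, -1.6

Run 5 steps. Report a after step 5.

step 1: x_pred=-0.5792  r=4.6192  x^+=3.3009  v^+=3.8457  a^+=2.1231
step 2: x_pred=7.2803  r=-5.7903  x^+=2.4165  v^+=2.5203  a^+=0.5147
step 3: x_pred=4.7151  r=-3.2451  x^+=1.9892  v^+=1.2103  a^+=-0.3867
step 4: x_pred=2.8694  r=-1.5094  x^+=1.6015  v^+=0.0751  a^+=-0.8060
step 5: x_pred=1.3802  r=-2.9802  x^+=-1.1232  v^+=-2.2021  a^+=-1.6338

a_post = -1.6338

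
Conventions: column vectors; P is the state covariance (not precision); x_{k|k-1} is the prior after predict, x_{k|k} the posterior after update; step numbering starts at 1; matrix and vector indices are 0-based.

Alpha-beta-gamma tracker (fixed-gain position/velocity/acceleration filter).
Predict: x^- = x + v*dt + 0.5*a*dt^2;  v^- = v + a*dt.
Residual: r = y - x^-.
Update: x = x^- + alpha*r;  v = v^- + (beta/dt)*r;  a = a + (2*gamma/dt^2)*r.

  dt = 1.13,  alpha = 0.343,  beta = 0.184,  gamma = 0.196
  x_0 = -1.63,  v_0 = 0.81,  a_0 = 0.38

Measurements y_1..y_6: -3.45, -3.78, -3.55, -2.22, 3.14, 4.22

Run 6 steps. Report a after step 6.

step 1: x_pred=-0.4721  r=-2.9779  x^+=-1.4935  v^+=0.7545  a^+=-0.5342
step 2: x_pred=-0.9820  r=-2.7980  x^+=-1.9417  v^+=-0.3047  a^+=-1.3932
step 3: x_pred=-3.1755  r=-0.3745  x^+=-3.3040  v^+=-1.9400  a^+=-1.5081
step 4: x_pred=-6.4591  r=4.2391  x^+=-5.0051  v^+=-2.9539  a^+=-0.2068
step 5: x_pred=-8.4750  r=11.6150  x^+=-4.4911  v^+=-1.2963  a^+=3.3590
step 6: x_pred=-3.8113  r=8.0313  x^+=-1.0566  v^+=3.8071  a^+=5.8245

a_post = 5.8245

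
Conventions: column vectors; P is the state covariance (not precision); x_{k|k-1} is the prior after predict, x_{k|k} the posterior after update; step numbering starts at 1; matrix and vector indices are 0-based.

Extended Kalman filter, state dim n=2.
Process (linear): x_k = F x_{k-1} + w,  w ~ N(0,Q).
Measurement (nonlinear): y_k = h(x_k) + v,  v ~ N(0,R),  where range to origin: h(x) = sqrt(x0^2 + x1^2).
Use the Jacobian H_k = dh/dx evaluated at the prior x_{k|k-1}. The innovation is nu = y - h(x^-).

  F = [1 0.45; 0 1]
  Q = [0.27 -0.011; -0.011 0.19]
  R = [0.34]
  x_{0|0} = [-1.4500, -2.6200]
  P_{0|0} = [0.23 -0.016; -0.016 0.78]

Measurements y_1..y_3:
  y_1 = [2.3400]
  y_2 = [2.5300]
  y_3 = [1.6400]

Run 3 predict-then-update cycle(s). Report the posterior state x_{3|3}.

x_post = [-2.0961, -0.8661]

step 1: x^-=[-2.6290, -2.6200]  P^-=[0.6436 0.3240; 0.3240 0.9700]  H_jac=[-0.7083 -0.7059]  S=[1.4702]  K=[-0.4656; -0.6218]  nu=[-1.3716]  x^+=[-1.9904, -1.7671]  P^+=[0.3248 -0.1017; -0.1017 0.4015]
step 2: x^-=[-2.7856, -1.7671]  P^-=[0.5846 0.0680; 0.0680 0.5915]  H_jac=[-0.8444 -0.5357]  S=[0.9881]  K=[-0.5365; -0.3788]  nu=[-0.7688]  x^+=[-2.3731, -1.4759]  P^+=[0.3002 -0.1328; -0.1328 0.4497]
step 3: x^-=[-3.0373, -1.4759]  P^-=[0.5418 0.0586; 0.0586 0.6397]  H_jac=[-0.8994 -0.4371]  S=[0.9466]  K=[-0.5419; -0.3511]  nu=[-1.7369]  x^+=[-2.0961, -0.8661]  P^+=[0.2639 -0.1215; -0.1215 0.5231]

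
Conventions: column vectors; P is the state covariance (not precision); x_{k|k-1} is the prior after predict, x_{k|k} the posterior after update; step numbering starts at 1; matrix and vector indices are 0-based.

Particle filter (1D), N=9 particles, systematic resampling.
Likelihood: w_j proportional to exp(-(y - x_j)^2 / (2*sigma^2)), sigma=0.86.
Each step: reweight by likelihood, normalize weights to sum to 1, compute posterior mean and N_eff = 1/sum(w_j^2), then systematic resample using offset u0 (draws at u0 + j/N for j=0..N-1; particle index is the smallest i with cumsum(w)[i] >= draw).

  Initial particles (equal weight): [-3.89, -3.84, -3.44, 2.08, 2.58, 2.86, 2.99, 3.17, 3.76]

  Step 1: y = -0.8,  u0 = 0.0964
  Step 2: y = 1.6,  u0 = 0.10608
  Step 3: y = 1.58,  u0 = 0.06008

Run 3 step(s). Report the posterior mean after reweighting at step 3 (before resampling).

step 1: w=[0.0936, 0.1151, 0.5347, 0.2183, 0.0263, 0.0069, 0.0036, 0.0014, 0.0000]  mean=-2.0879  Neff=2.8064  idx=[1, 1, 2, 2, 2, 2, 3, 3, 4]
step 2: w=[0.0000, 0.0000, 0.0000, 0.0000, 0.0000, 0.0000, 0.3831, 0.3831, 0.2339]  mean=2.1969  Neff=2.8721  idx=[6, 6, 6, 7, 7, 7, 8, 8, 8]
step 3: w=[0.1281, 0.1281, 0.1281, 0.1281, 0.1281, 0.1281, 0.0771, 0.0771, 0.0771]  mean=2.1957  Neff=8.5983  idx=[0, 1, 2, 3, 3, 4, 5, 6, 8]

post_mean = 2.1957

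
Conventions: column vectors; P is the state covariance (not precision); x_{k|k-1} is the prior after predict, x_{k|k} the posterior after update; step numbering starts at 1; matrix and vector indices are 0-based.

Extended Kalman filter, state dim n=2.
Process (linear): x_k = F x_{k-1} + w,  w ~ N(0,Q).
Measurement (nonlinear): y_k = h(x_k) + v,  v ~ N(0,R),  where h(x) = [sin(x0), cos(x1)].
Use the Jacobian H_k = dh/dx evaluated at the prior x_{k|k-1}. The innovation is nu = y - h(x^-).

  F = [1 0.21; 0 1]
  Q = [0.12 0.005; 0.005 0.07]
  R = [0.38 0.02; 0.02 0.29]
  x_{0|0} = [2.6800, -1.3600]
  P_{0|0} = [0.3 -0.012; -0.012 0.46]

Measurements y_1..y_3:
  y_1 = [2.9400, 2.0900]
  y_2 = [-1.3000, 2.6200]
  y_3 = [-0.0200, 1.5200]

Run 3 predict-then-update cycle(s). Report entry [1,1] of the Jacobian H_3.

step 1: x^-=[2.3944, -1.3600]  P^-=[0.4352 0.0896; 0.0896 0.5300]  H_jac=[-0.7336 0.0000; 0.0000 0.9779]  S=[0.6142 -0.0443; -0.0443 0.7968]  K=[-0.5140 0.0814; -0.0604 0.6471]  nu=[2.2604, 1.8808]  x^+=[1.3857, -0.2794]  P^+=[0.2640 0.0136; 0.0136 0.1907]
step 2: x^-=[1.3271, -0.2794]  P^-=[0.3981 0.0587; 0.0587 0.2607]  H_jac=[0.2413 0.0000; 0.0000 0.2758]  S=[0.4032 0.0239; 0.0239 0.3098]  K=[0.2363 0.0340; 0.0215 0.2304]  nu=[-2.2704, 1.6588]  x^+=[0.8469, 0.0540]  P^+=[0.3749 0.0529; 0.0529 0.2438]
step 3: x^-=[0.8583, 0.0540]  P^-=[0.5278 0.1091; 0.1091 0.3138]  H_jac=[0.6537 0.0000; 0.0000 -0.0540]  S=[0.6056 0.0161; 0.0161 0.2909]  K=[0.5712 -0.0520; 0.1195 -0.0649]  nu=[-0.7767, 0.5215]  x^+=[0.3875, -0.0726]  P^+=[0.3304 0.0675; 0.0675 0.3042]

H_jac[1,1] = -0.0540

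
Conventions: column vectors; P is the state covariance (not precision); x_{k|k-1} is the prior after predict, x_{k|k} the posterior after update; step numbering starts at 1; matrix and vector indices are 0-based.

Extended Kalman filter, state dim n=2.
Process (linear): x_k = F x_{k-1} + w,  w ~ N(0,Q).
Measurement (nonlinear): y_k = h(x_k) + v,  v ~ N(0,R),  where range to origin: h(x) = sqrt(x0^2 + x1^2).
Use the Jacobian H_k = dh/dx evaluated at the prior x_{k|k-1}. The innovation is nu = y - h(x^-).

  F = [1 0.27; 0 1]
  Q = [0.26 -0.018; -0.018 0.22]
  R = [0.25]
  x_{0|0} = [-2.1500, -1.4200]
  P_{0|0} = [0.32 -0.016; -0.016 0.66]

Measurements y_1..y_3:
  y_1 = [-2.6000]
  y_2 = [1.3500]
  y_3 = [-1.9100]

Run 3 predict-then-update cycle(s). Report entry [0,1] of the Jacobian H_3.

H_jac[0,1] = 0.6811

step 1: x^-=[-2.5334, -1.4200]  P^-=[0.6195 0.1442; 0.1442 0.8800]  H_jac=[-0.8723 -0.4889]  S=[1.0548]  K=[-0.5792; -0.5272]  nu=[-5.5042]  x^+=[0.6545, 1.4818]  P^+=[0.2657 -0.1778; -0.1778 0.5869]
step 2: x^-=[1.0545, 1.4818]  P^-=[0.4724 -0.0374; -0.0374 0.8069]  H_jac=[0.5798 0.8147]  S=[0.9091]  K=[0.2678; 0.6993]  nu=[-0.4687]  x^+=[0.9290, 1.1540]  P^+=[0.4072 -0.2076; -0.2076 0.3623]
step 3: x^-=[1.2406, 1.1540]  P^-=[0.5815 -0.1278; -0.1278 0.5823]  H_jac=[0.7322 0.6811]  S=[0.7044]  K=[0.4809; 0.4302]  nu=[-3.6044]  x^+=[-0.4926, -0.3966]  P^+=[0.4186 -0.2735; -0.2735 0.4520]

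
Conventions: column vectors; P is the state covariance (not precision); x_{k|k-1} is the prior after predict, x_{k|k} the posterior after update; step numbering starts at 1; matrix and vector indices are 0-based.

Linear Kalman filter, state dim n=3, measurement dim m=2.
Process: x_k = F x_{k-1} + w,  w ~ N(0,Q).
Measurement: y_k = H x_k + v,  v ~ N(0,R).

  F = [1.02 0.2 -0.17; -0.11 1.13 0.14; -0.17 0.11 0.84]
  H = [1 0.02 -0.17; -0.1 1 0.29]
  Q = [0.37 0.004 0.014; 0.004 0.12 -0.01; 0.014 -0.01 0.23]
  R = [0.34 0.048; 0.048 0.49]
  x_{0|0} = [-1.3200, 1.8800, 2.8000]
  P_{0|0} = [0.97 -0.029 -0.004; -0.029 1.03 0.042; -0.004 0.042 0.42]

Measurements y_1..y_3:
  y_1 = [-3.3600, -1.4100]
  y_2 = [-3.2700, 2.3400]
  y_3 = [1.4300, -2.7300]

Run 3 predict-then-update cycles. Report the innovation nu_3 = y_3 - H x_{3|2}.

innov = [5.2299, -4.9881]

step 1: x^-=[-1.4464, 2.6616, 2.7832]  P^-=[1.4192 0.0776 -0.1911; 0.0776 1.4758 0.2325; -0.1911 0.2325 0.5768]  S=[1.8430 -0.1122; -0.1122 2.1589]  K=[0.7877 -0.0145; 0.0802 0.7154; -0.1430 0.1866]  nu=[-1.4937, -5.0234]  x^+=[-2.5500, -1.0519, 2.0595]  P^+=[0.2728 0.0466 0.0391; 0.0466 0.3719 -0.0444; 0.0391 -0.0444 0.4580]
step 2: x^-=[-3.1615, -0.6199, 2.0478]  P^-=[0.6904 0.1129 -0.0589; 0.1129 0.5804 0.0383; -0.0589 0.0383 0.5445]  S=[1.0707 0.0520; 0.0520 1.1261]  K=[0.6566 -0.0066; 0.0853 0.5113; -0.1498 0.1864]  nu=[0.2520, 2.0498]  x^+=[-3.0095, 0.4497, 2.3921]  P^+=[0.2292 0.0392 0.0414; 0.0392 0.2737 -0.0521; 0.0414 -0.0521 0.4842]
step 3: x^-=[-3.3864, 1.1741, 2.5705]  P^-=[0.6386 0.0882 -0.0569; 0.0882 0.4542 0.0221; -0.0569 0.0221 0.5587]  S=[1.0176 0.0326; 0.0326 0.9960]  K=[0.6392 -0.0131; 0.0774 0.4510; -0.1551 0.1957]  nu=[5.2299, -4.9881]  x^+=[0.0216, -0.6707, 0.7833]  P^+=[0.2232 0.0343 0.0424; 0.0343 0.2432 -0.0518; 0.0424 -0.0518 0.4980]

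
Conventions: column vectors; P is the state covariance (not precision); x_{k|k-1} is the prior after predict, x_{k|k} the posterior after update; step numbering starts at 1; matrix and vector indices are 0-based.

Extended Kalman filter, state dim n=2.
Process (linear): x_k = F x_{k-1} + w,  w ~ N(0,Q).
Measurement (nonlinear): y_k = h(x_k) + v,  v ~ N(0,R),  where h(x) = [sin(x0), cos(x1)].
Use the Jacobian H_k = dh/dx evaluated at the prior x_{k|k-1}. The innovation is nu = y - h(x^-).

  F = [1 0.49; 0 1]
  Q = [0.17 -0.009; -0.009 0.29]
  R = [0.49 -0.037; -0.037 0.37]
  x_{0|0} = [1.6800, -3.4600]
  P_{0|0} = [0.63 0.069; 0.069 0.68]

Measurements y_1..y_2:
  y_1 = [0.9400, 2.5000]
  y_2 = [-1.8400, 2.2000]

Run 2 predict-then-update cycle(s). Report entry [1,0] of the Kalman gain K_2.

step 1: x^-=[-0.0154, -3.4600]  P^-=[1.0309 0.3932; 0.3932 0.9700]  H_jac=[0.9999 0.0000; 0.0000 -0.3131]  S=[1.5206 -0.1601; -0.1601 0.4651]  K=[0.6744 -0.0325; 0.1969 -0.5852]  nu=[0.9554, 3.4497]  x^+=[0.5167, -5.2905]  P^+=[0.3317 0.1182; 0.1182 0.7149]
step 2: x^-=[-2.0756, -5.2905]  P^-=[0.7892 0.4595; 0.4595 1.0049]  H_jac=[-0.4837 0.0000; 0.0000 -0.8375]  S=[0.6746 0.1491; 0.1491 1.0748]  K=[-0.5021 -0.2884; -0.1613 -0.7606]  nu=[-0.9648, 1.6536]  x^+=[-2.0681, -6.3926]  P^+=[0.4866 0.1052; 0.1052 0.3289]

K[1,0] = -0.1613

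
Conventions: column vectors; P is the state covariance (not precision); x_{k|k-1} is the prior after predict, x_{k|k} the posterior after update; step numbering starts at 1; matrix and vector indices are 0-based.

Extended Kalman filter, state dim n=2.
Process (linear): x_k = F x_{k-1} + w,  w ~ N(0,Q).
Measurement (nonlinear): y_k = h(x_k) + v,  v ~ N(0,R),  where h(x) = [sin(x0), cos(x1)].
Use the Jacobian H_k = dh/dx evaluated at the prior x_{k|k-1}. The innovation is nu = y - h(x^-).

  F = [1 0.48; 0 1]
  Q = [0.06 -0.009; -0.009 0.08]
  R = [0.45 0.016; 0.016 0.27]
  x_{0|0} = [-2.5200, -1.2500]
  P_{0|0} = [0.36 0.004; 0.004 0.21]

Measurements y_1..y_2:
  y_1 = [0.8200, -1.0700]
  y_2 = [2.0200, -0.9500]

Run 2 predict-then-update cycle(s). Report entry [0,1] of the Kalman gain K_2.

step 1: x^-=[-3.1200, -1.2500]  P^-=[0.4722 0.0958; 0.0958 0.2900]  H_jac=[-0.9998 0.0000; 0.0000 0.9490]  S=[0.9220 -0.0749; -0.0749 0.5312]  K=[-0.5039 0.1001; -0.0625 0.5093]  nu=[0.8416, -1.3853]  x^+=[-3.6828, -2.0082]  P^+=[0.2252 0.0200; 0.0200 0.1439]
step 2: x^-=[-4.6467, -2.0082]  P^-=[0.3375 0.0800; 0.0800 0.2239]  H_jac=[-0.0657 0.0000; 0.0000 0.9059]  S=[0.4515 0.0112; 0.0112 0.4537]  K=[-0.0531 0.1611; -0.0228 0.4475]  nu=[1.0222, -0.5265]  x^+=[-4.7858, -2.2670]  P^+=[0.3247 0.0471; 0.0471 0.1330]

K[0,1] = 0.1611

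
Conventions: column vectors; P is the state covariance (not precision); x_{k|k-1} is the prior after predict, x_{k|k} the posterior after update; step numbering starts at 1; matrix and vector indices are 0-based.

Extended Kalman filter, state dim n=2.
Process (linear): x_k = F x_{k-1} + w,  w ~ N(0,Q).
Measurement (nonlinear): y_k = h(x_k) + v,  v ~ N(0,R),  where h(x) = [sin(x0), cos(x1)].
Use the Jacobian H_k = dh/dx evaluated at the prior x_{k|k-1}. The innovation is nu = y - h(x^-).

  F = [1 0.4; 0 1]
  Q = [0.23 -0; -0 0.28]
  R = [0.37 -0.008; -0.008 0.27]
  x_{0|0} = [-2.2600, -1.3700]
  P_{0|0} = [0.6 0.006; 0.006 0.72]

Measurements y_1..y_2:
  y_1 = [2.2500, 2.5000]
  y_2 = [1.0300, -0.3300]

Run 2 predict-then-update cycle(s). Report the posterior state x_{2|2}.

x_post = [-4.2810, 0.9293]

step 1: x^-=[-2.8080, -1.3700]  P^-=[0.9500 0.2940; 0.2940 1.0000]  H_jac=[-0.9449 0.0000; 0.0000 0.9799]  S=[1.2181 -0.2802; -0.2802 1.2302]  K=[-0.7208 0.0700; -0.0473 0.7858]  nu=[2.5774, 2.3006]  x^+=[-4.5047, 0.3158]  P^+=[0.2828 0.0252; 0.0252 0.2169]
step 2: x^-=[-4.3784, 0.3158]  P^-=[0.5677 0.1119; 0.1119 0.4969]  H_jac=[-0.3278 0.0000; 0.0000 -0.3105]  S=[0.4310 0.0034; 0.0034 0.3179]  K=[-0.4309 -0.1047; -0.0813 -0.4845]  nu=[0.0853, -1.2806]  x^+=[-4.2810, 0.9293]  P^+=[0.4838 0.0800; 0.0800 0.4191]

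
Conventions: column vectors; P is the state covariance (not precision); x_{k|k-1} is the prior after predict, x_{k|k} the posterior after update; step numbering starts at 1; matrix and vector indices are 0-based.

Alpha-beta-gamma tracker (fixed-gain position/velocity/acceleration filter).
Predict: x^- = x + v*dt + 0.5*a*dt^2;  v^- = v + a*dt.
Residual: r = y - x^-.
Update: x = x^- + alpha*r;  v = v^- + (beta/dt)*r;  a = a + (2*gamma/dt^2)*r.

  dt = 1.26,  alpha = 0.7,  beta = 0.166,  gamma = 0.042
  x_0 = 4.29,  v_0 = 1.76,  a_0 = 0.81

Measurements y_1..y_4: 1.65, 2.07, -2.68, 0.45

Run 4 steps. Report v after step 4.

step 1: x_pred=7.1506  r=-5.5006  x^+=3.3002  v^+=2.0559  a^+=0.5190
step 2: x_pred=6.3026  r=-4.2326  x^+=3.3398  v^+=2.1522  a^+=0.2950
step 3: x_pred=6.2857  r=-8.9657  x^+=0.0097  v^+=1.3427  a^+=-0.1794
step 4: x_pred=1.5592  r=-1.1092  x^+=0.7827  v^+=0.9706  a^+=-0.2380

v_post = 0.9706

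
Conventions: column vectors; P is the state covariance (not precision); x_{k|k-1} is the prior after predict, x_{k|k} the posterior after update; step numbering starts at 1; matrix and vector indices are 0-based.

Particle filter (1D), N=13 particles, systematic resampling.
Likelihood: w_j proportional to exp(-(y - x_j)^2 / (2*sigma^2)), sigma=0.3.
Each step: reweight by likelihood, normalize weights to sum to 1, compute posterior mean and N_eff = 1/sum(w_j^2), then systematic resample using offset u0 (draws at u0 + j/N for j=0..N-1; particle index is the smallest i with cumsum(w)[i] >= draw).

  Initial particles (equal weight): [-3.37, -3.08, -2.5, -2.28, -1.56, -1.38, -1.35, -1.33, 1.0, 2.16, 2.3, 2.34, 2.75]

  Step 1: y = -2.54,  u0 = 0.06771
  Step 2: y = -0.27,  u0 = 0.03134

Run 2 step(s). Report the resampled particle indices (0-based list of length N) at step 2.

resampled_idx = [8, 8, 8, 9, 9, 10, 10, 10, 11, 11, 11, 12, 12]

step 1: w=[0.0114, 0.1040, 0.5206, 0.3608, 0.0025, 0.0003, 0.0002, 0.0002, 0.0000, 0.0000, 0.0000, 0.0000, 0.0000]  mean=-2.4877  Neff=2.4262  idx=[1, 2, 2, 2, 2, 2, 2, 2, 3, 3, 3, 3, 3]
step 2: w=[0.0000, 0.0011, 0.0011, 0.0011, 0.0011, 0.0011, 0.0011, 0.0011, 0.1984, 0.1984, 0.1984, 0.1984, 0.1984]  mean=-2.2817  Neff=5.0787  idx=[8, 8, 8, 9, 9, 10, 10, 10, 11, 11, 11, 12, 12]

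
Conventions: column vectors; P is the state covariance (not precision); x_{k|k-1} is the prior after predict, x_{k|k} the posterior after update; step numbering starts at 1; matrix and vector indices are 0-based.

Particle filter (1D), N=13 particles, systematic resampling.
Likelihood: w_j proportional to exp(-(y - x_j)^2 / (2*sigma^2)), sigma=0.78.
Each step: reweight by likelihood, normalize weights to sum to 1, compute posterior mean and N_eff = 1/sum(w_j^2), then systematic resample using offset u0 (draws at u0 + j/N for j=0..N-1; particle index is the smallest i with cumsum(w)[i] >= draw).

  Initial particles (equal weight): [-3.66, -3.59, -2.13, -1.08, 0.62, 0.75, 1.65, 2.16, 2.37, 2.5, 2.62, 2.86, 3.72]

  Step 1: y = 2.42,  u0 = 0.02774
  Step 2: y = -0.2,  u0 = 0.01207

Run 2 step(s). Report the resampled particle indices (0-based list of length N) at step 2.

step 1: w=[0.0000, 0.0000, 0.0000, 0.0000, 0.0120, 0.0174, 0.1060, 0.1633, 0.1722, 0.1717, 0.1670, 0.1472, 0.0430]  mean=2.4043  Neff=6.7152  idx=[5, 6, 7, 7, 8, 8, 9, 9, 10, 10, 10, 11, 11]
step 2: w=[0.8270, 0.1042, 0.0179, 0.0179, 0.0076, 0.0076, 0.0043, 0.0043, 0.0025, 0.0025, 0.0025, 0.0008, 0.0008]  mean=0.9515  Neff=1.4377  idx=[0, 0, 0, 0, 0, 0, 0, 0, 0, 0, 0, 1, 2]

resampled_idx = [0, 0, 0, 0, 0, 0, 0, 0, 0, 0, 0, 1, 2]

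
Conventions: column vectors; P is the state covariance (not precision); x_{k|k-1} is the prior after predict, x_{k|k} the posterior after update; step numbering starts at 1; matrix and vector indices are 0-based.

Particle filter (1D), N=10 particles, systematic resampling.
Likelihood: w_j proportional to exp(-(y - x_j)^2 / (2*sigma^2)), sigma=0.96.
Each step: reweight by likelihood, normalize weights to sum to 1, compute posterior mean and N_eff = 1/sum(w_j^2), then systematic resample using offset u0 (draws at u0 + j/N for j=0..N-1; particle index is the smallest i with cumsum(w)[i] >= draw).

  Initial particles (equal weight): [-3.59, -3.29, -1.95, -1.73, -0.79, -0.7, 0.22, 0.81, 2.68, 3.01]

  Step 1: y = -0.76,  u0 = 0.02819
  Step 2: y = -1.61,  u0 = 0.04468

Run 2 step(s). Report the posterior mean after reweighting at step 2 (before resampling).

post_mean = -1.1701

step 1: w=[0.0033, 0.0078, 0.1170, 0.1514, 0.2521, 0.2518, 0.1498, 0.0662, 0.0004, 0.0001]  mean=-0.8150  Neff=5.2498  idx=[2, 3, 3, 4, 4, 4, 5, 5, 6, 6]
step 2: w=[0.1421, 0.1502, 0.1502, 0.1051, 0.1051, 0.1051, 0.0966, 0.0966, 0.0246, 0.0246]  mean=-1.1701  Neff=8.4546  idx=[0, 1, 1, 2, 3, 3, 4, 5, 6, 7]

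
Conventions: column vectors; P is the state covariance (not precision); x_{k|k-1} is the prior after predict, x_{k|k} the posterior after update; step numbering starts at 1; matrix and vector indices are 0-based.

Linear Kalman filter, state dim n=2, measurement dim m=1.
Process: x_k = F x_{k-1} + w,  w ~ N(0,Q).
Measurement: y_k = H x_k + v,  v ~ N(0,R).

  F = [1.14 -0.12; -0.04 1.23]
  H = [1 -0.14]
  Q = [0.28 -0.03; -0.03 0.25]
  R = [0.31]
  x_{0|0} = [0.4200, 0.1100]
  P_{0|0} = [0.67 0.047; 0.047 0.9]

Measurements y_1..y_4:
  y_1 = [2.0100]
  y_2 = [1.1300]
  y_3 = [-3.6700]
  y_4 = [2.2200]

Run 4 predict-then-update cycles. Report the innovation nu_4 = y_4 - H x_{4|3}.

step 1: x^-=[0.4656, 0.1185]  P^-=[1.1508 -0.1273; -0.1273 1.6081]  S=[1.5280]  K=[0.7648; -0.2306]  nu=[1.5610]  x^+=[1.6595, -0.2415]  P^+=[0.2570 0.1423; 0.1423 1.5268]
step 2: x^-=[1.9208, -0.3634]  P^-=[0.5971 -0.0669; -0.0669 2.5463]  S=[0.9757]  K=[0.6215; -0.4339]  nu=[-0.8417]  x^+=[1.3977, 0.0018]  P^+=[0.2201 0.1962; 0.1962 2.3626]
step 3: x^-=[1.5931, -0.0537]  P^-=[0.5464 -0.1126; -0.1126 3.8054]  S=[0.9626]  K=[0.5841; -0.6705]  nu=[-5.2706]  x^+=[-1.4853, 3.4803]  P^+=[0.2181 0.2643; 0.2643 3.3726]
step 4: x^-=[-2.1109, 4.3401]  P^-=[0.5396 -0.1659; -0.1659 5.3268]  S=[1.0005]  K=[0.5626; -0.9112]  nu=[4.9385]  x^+=[0.6675, -0.1596]  P^+=[0.2230 0.3470; 0.3470 4.4962]

innov = [4.9385]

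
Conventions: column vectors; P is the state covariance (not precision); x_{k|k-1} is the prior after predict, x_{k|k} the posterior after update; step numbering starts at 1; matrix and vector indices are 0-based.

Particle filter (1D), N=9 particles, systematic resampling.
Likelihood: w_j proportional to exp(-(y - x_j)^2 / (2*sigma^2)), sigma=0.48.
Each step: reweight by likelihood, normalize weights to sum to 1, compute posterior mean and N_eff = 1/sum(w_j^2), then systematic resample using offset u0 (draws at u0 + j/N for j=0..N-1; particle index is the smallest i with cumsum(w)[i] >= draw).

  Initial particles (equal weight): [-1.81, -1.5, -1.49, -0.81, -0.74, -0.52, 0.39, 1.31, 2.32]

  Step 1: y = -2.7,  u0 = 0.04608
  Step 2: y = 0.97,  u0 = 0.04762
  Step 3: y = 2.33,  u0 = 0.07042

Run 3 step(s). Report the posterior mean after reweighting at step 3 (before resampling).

post_mean = -1.4960

step 1: w=[0.6749, 0.1654, 0.1570, 0.0016, 0.0009, 0.0001, 0.0000, 0.0000, 0.0000]  mean=-1.7057  Neff=1.9703  idx=[0, 0, 0, 0, 0, 0, 1, 1, 2]
step 2: w=[0.0089, 0.0089, 0.0089, 0.0089, 0.0089, 0.0089, 0.3041, 0.3041, 0.3384]  mean=-1.5132  Neff=3.3337  idx=[5, 6, 6, 7, 7, 7, 8, 8, 8]
step 3: w=[0.0005, 0.1170, 0.1170, 0.1170, 0.1170, 0.1170, 0.1381, 0.1381, 0.1381]  mean=-1.4960  Neff=7.9554  idx=[1, 2, 3, 4, 5, 6, 7, 7, 8]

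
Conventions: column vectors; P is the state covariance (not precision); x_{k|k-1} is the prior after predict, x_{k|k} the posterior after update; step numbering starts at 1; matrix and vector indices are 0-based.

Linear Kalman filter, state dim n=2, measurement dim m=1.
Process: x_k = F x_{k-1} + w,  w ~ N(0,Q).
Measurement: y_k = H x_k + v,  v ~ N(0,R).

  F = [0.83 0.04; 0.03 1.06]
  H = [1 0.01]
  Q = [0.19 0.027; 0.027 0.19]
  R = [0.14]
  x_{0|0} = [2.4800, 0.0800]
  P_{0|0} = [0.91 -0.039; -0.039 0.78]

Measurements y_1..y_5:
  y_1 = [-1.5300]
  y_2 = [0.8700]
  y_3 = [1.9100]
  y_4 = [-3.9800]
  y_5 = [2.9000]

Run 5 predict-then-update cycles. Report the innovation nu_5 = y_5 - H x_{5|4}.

innov = [4.7557]

step 1: x^-=[2.0616, 0.1592]  P^-=[0.8156 0.0484; 0.0484 1.0647]  S=[0.9566]  K=[0.8530; 0.0617]  nu=[-3.5932]  x^+=[-1.0035, -0.0625]  P^+=[0.1194 -0.0020; -0.0020 1.0611]
step 2: x^-=[-0.8354, -0.0963]  P^-=[0.2739 0.0732; 0.0732 1.3822]  S=[0.4155]  K=[0.6609; 0.2095]  nu=[1.7064]  x^+=[0.2924, 0.2612]  P^+=[0.0924 0.0157; 0.0157 1.3640]
step 3: x^-=[0.2531, 0.2856]  P^-=[0.2569 0.1010; 0.1010 1.7237]  S=[0.3991]  K=[0.6462; 0.2962]  nu=[1.6540]  x^+=[1.3220, 0.7756]  P^+=[0.0902 0.0246; 0.0246 1.6887]
step 4: x^-=[1.1282, 0.8617]  P^-=[0.2565 0.1225; 0.1225 2.0890]  S=[0.3991]  K=[0.6457; 0.3592]  nu=[-5.1169]  x^+=[-2.1755, -0.9765]  P^+=[0.0901 0.0299; 0.0299 2.0375]
step 5: x^-=[-1.8447, -1.1003]  P^-=[0.2573 0.1420; 0.1420 2.4813]  S=[0.4004]  K=[0.6462; 0.4166]  nu=[4.7557]  x^+=[1.2283, 0.8809]  P^+=[0.0901 0.0342; 0.0342 2.4118]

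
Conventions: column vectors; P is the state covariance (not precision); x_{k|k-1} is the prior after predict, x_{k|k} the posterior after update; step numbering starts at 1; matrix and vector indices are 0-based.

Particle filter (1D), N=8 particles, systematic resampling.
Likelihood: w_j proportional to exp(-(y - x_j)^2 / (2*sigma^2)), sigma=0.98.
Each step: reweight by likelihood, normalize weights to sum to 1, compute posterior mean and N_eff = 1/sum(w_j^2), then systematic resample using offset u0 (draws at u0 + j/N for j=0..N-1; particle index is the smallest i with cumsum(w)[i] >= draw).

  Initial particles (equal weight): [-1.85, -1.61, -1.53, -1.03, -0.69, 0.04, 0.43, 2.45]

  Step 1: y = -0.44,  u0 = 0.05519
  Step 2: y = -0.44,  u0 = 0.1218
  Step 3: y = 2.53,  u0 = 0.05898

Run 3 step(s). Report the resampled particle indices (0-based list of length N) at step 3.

step 1: w=[0.0746, 0.1030, 0.1132, 0.1752, 0.2033, 0.1863, 0.1416, 0.0027]  mean=-0.7228  Neff=6.4180  idx=[0, 2, 3, 3, 4, 5, 5, 6]
step 2: w=[0.0594, 0.0901, 0.1395, 0.1395, 0.1619, 0.1484, 0.1484, 0.1128]  mean=-0.5866  Neff=7.4882  idx=[1, 2, 3, 4, 5, 6, 6, 7]
step 3: w=[0.0008, 0.0060, 0.0060, 0.0199, 0.1746, 0.1746, 0.1746, 0.4434]  mean=0.1842  Neff=3.4657  idx=[4, 4, 5, 6, 7, 7, 7, 7]

resampled_idx = [4, 4, 5, 6, 7, 7, 7, 7]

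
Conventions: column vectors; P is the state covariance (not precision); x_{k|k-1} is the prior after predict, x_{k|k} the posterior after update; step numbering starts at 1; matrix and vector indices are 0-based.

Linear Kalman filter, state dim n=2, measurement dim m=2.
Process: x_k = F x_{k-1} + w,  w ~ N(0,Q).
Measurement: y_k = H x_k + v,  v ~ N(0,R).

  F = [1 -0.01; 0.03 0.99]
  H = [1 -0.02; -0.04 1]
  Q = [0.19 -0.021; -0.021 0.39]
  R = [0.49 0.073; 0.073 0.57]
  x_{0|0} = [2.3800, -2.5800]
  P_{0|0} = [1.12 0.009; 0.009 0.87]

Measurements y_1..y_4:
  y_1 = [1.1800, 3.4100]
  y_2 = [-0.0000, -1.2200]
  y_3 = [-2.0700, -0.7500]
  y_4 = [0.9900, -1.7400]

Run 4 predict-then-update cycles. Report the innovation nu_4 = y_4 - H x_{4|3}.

innov = [1.5983, -1.4565]

step 1: x^-=[2.4058, -2.4828]  P^-=[1.3099 0.0129; 0.0129 1.2442]  S=[1.7999 0.0086; 0.0086 1.8153]  K=[0.7277 -0.0252; -0.0099 0.6852]  nu=[-1.2755, 5.9890]  x^+=[1.3266, 1.6334]  P^+=[0.3558 0.0530; 0.0530 0.3919]
step 2: x^-=[1.3102, 1.6569]  P^-=[0.5448 0.0382; 0.0382 0.7776]  S=[1.0336 0.0739; 0.0739 1.3454]  K=[0.5276 -0.0168; -0.0194 0.5779]  nu=[-1.2771, -2.8245]  x^+=[0.6838, 0.0494]  P^+=[0.2581 0.0393; 0.0393 0.3296]
step 3: x^-=[0.6833, 0.0694]  P^-=[0.4473 0.0224; 0.0224 0.7156]  S=[0.9367 0.0632; 0.0632 1.2845]  K=[0.4784 -0.0201; -0.0290 0.5578]  nu=[-2.7520, -0.7921]  x^+=[-0.6173, -0.2925]  P^+=[0.2336 0.0328; 0.0328 0.3171]
step 4: x^-=[-0.6144, -0.3081]  P^-=[0.4230 0.0154; 0.0154 0.7030]  S=[0.9127 0.0574; 0.0574 1.2724]  K=[0.4645 -0.0222; -0.0334 0.5535]  nu=[1.5983, -1.4565]  x^+=[0.1603, -1.1676]  P^+=[0.2266 0.0303; 0.0303 0.3143]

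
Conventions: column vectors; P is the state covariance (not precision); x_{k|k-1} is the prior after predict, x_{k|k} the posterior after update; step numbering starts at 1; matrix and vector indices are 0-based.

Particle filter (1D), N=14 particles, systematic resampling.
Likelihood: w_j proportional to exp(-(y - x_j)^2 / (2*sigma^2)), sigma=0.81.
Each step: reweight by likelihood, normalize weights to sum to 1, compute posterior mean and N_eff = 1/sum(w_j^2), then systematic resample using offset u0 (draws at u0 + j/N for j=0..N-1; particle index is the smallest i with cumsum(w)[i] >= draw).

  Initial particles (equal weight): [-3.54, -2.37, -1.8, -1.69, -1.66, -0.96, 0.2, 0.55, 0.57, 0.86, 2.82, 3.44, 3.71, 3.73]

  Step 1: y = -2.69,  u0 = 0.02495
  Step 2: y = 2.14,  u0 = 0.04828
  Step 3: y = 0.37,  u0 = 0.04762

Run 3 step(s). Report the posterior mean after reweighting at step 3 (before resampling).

step 1: w=[0.1881, 0.3018, 0.1784, 0.1523, 0.1454, 0.0333, 0.0006, 0.0001, 0.0001, 0.0000, 0.0000, 0.0000, 0.0000, 0.0000]  mean=-2.2325  Neff=4.9095  idx=[0, 0, 0, 1, 1, 1, 1, 2, 2, 2, 3, 3, 4, 4]
step 2: w=[0.0000, 0.0000, 0.0000, 0.0022, 0.0022, 0.0022, 0.0022, 0.0869, 0.0869, 0.0869, 0.1667, 0.1667, 0.1985, 0.1985]  mean=-1.7128  Neff=6.3669  idx=[7, 8, 9, 9, 10, 10, 11, 11, 12, 12, 12, 13, 13, 13]
step 3: w=[0.0524, 0.0524, 0.0524, 0.0524, 0.0747, 0.0747, 0.0747, 0.0747, 0.0820, 0.0820, 0.0820, 0.0820, 0.0820, 0.0820]  mean=-1.6983  Neff=13.5886  idx=[0, 2, 3, 4, 5, 6, 7, 8, 9, 10, 11, 11, 12, 13]

post_mean = -1.6983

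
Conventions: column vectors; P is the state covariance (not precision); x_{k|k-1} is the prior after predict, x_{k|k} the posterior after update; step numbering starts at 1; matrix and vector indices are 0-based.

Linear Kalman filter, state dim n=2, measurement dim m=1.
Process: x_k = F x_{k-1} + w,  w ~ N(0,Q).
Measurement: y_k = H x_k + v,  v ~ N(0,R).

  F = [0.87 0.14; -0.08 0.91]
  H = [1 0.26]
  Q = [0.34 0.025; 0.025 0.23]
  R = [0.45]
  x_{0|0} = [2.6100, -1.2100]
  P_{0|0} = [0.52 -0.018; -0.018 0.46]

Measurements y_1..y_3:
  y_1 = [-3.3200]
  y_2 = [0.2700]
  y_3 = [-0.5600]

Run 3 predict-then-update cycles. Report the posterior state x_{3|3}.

step 1: x^-=[2.1013, -1.3099]  P^-=[0.7382 0.0334; 0.0334 0.6169]  S=[1.2473]  K=[0.5988; 0.1553]  nu=[-5.0807]  x^+=[-0.9412, -2.0991]  P^+=[0.2910 -0.0827; -0.0827 0.5868]
step 2: x^-=[-1.1127, -1.8349]  P^-=[0.5516 0.0150; 0.0150 0.7298]  S=[1.0587]  K=[0.5247; 0.1934]  nu=[1.8598]  x^+=[-0.1369, -1.4753]  P^+=[0.2601 -0.0924; -0.0924 0.6902]
step 3: x^-=[-0.3256, -1.3315]  P^-=[0.5279 0.0227; 0.0227 0.8167]  S=[1.0449]  K=[0.5109; 0.2249]  nu=[0.1118]  x^+=[-0.2685, -1.3064]  P^+=[0.2552 -0.0974; -0.0974 0.7638]

x_post = [-0.2685, -1.3064]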